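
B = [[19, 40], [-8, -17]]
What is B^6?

tr B = 2 and det B = -3, so the characteristic polynomial is λ² − (2)λ + (-3) with roots -1 and 3.
Eigenvectors give P = [[-2, -5], [1, 2]] with P⁻¹ = [[2, 5], [-1, -2]], and B = P·diag(-1, 3)·P⁻¹.
Then B^6 = P·diag(1, 729)·P⁻¹ = [[-2, -3645], [1, 1458]] · [[2, 5], [-1, -2]] = [[3641, 7280], [-1456, -2911]].

[[3641, 7280], [-1456, -2911]]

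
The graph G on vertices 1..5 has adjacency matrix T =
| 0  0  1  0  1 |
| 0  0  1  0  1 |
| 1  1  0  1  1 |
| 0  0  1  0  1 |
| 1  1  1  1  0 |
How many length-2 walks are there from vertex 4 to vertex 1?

2

The number of length-2 walks from vertex 4 to vertex 1 is entry (4,1) of T², where T is the adjacency matrix.
T² = [[2, 2, 1, 2, 1], [2, 2, 1, 2, 1], [1, 1, 4, 1, 3], [2, 2, 1, 2, 1], [1, 1, 3, 1, 4]]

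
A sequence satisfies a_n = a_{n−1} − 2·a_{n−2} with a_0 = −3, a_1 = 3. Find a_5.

With companion matrix M = [[1, −2], [1, 0]], [a_n, a_{n−1}]ᵀ = M·[a_{n−1}, a_{n−2}]ᵀ, so [a_5, a_4]ᵀ = M⁴·[a_1, a_0]ᵀ.
M⁴ = [[−1, 6], [−3, 2]], giving [a_5, a_4]ᵀ = [[−21], [−15]].

−21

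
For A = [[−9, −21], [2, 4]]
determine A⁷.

[[−14541, −43239], [4118, 12226]]

tr A = −5 and det A = 6, so the characteristic polynomial is λ² − (−5)λ + (6) with roots −3 and −2.
Eigenvectors give P = [[7, −3], [−2, 1]] with P⁻¹ = [[1, 3], [2, 7]], and A = P·diag(−3, −2)·P⁻¹.
Then A⁷ = P·diag(−2187, −128)·P⁻¹ = [[−15309, 384], [4374, −128]] · [[1, 3], [2, 7]] = [[−14541, −43239], [4118, 12226]].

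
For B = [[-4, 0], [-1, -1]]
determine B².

[[16, 0], [5, 1]]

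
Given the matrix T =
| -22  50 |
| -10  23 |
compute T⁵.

tr T = 1 and det T = -6, so the characteristic polynomial is λ² − (1)λ + (-6) with roots -2 and 3.
Eigenvectors give P = [[5, 2], [2, 1]] with P⁻¹ = [[1, -2], [-2, 5]], and T = P·diag(-2, 3)·P⁻¹.
Then T⁵ = P·diag(-32, 243)·P⁻¹ = [[-160, 486], [-64, 243]] · [[1, -2], [-2, 5]] = [[-1132, 2750], [-550, 1343]].

[[-1132, 2750], [-550, 1343]]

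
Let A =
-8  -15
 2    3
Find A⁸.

[[38086, 94575], [-12610, -31269]]

tr A = -5 and det A = 6, so the characteristic polynomial is λ² − (-5)λ + (6) with roots -2 and -3.
Eigenvectors give P = [[-5, -3], [2, 1]] with P⁻¹ = [[1, 3], [-2, -5]], and A = P·diag(-2, -3)·P⁻¹.
Then A⁸ = P·diag(256, 6561)·P⁻¹ = [[-1280, -19683], [512, 6561]] · [[1, 3], [-2, -5]] = [[38086, 94575], [-12610, -31269]].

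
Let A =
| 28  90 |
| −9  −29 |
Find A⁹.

[[4618, 15390], [−1539, −5129]]

tr A = −1 and det A = −2, so the characteristic polynomial is λ² − (−1)λ + (−2) with roots 1 and −2.
Eigenvectors give P = [[10, −3], [−3, 1]] with P⁻¹ = [[1, 3], [3, 10]], and A = P·diag(1, −2)·P⁻¹.
Then A⁹ = P·diag(1, −512)·P⁻¹ = [[10, 1536], [−3, −512]] · [[1, 3], [3, 10]] = [[4618, 15390], [−1539, −5129]].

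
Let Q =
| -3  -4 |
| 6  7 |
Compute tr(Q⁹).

19684

tr Q = 4 and det Q = 3, so the characteristic polynomial is λ² − (4)λ + (3) with roots 1 and 3.
Eigenvectors give P = [[-1, -2], [1, 3]] with P⁻¹ = [[-3, -2], [1, 1]], and Q = P·diag(1, 3)·P⁻¹.
Then Q⁹ = P·diag(1, 19683)·P⁻¹ = [[-1, -39366], [1, 59049]] · [[-3, -2], [1, 1]] = [[-39363, -39364], [59046, 59047]].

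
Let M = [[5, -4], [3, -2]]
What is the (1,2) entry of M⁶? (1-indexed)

-252

tr M = 3 and det M = 2, so the characteristic polynomial is λ² − (3)λ + (2) with roots 1 and 2.
Eigenvectors give P = [[1, 4], [1, 3]] with P⁻¹ = [[-3, 4], [1, -1]], and M = P·diag(1, 2)·P⁻¹.
Then M⁶ = P·diag(1, 64)·P⁻¹ = [[1, 256], [1, 192]] · [[-3, 4], [1, -1]] = [[253, -252], [189, -188]].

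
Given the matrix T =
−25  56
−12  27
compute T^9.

tr T = 2 and det T = −3, so the characteristic polynomial is λ² − (2)λ + (−3) with roots 3 and −1.
Eigenvectors give P = [[2, 7], [1, 3]] with P⁻¹ = [[−3, 7], [1, −2]], and T = P·diag(3, −1)·P⁻¹.
Then T^9 = P·diag(19683, −1)·P⁻¹ = [[39366, −7], [19683, −3]] · [[−3, 7], [1, −2]] = [[−118105, 275576], [−59052, 137787]].

[[−118105, 275576], [−59052, 137787]]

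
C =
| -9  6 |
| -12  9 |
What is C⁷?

[[-6561, 4374], [-8748, 6561]]

tr C = 0 and det C = -9, so the characteristic polynomial is λ² − (0)λ + (-9) with roots -3 and 3.
Eigenvectors give P = [[1, -1], [1, -2]] with P⁻¹ = [[2, -1], [1, -1]], and C = P·diag(-3, 3)·P⁻¹.
Then C⁷ = P·diag(-2187, 2187)·P⁻¹ = [[-2187, -2187], [-2187, -4374]] · [[2, -1], [1, -1]] = [[-6561, 4374], [-8748, 6561]].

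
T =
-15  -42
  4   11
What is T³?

tr T = -4 and det T = 3, so the characteristic polynomial is λ² − (-4)λ + (3) with roots -1 and -3.
Eigenvectors give P = [[-3, 7], [1, -2]] with P⁻¹ = [[2, 7], [1, 3]], and T = P·diag(-1, -3)·P⁻¹.
Then T³ = P·diag(-1, -27)·P⁻¹ = [[3, -189], [-1, 54]] · [[2, 7], [1, 3]] = [[-183, -546], [52, 155]].

[[-183, -546], [52, 155]]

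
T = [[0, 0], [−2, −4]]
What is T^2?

[[0, 0], [8, 16]]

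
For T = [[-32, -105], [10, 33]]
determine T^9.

[[-121682, -424095], [40390, 140853]]

tr T = 1 and det T = -6, so the characteristic polynomial is λ² − (1)λ + (-6) with roots 3 and -2.
Eigenvectors give P = [[-3, -7], [1, 2]] with P⁻¹ = [[2, 7], [-1, -3]], and T = P·diag(3, -2)·P⁻¹.
Then T^9 = P·diag(19683, -512)·P⁻¹ = [[-59049, 3584], [19683, -1024]] · [[2, 7], [-1, -3]] = [[-121682, -424095], [40390, 140853]].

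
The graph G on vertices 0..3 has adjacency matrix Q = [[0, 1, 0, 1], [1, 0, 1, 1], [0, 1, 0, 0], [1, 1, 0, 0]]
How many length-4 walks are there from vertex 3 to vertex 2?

The number of length-4 walks from vertex 3 to vertex 2 is entry (3,2) of Q⁴, where Q is the adjacency matrix.
Q² = [[2, 1, 1, 1], [1, 3, 0, 1], [1, 0, 1, 1], [1, 1, 1, 2]]
Q³ = [[2, 4, 1, 3], [4, 2, 3, 4], [1, 3, 0, 1], [3, 4, 1, 2]]
Q⁴ = [[7, 6, 4, 6], [6, 11, 2, 6], [4, 2, 3, 4], [6, 6, 4, 7]]

4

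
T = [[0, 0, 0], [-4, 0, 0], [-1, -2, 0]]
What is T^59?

T is strictly triangular, hence nilpotent: T^3 = 0, so T^59 = 0.

[[0, 0, 0], [0, 0, 0], [0, 0, 0]]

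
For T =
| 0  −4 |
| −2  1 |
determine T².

[[8, −4], [−2, 9]]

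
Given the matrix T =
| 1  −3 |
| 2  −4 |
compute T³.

[[13, −21], [14, −22]]

tr T = −3 and det T = 2, so the characteristic polynomial is λ² − (−3)λ + (2) with roots −1 and −2.
Eigenvectors give P = [[−3, −1], [−2, −1]] with P⁻¹ = [[−1, 1], [2, −3]], and T = P·diag(−1, −2)·P⁻¹.
Then T³ = P·diag(−1, −8)·P⁻¹ = [[3, 8], [2, 8]] · [[−1, 1], [2, −3]] = [[13, −21], [14, −22]].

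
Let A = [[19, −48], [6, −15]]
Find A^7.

[[19675, −52464], [6558, −17487]]

tr A = 4 and det A = 3, so the characteristic polynomial is λ² − (4)λ + (3) with roots 1 and 3.
Eigenvectors give P = [[−8, 3], [−3, 1]] with P⁻¹ = [[1, −3], [3, −8]], and A = P·diag(1, 3)·P⁻¹.
Then A^7 = P·diag(1, 2187)·P⁻¹ = [[−8, 6561], [−3, 2187]] · [[1, −3], [3, −8]] = [[19675, −52464], [6558, −17487]].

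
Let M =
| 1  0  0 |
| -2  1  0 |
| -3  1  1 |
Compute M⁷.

M = I + N where N = [[0, 0, 0], [-2, 0, 0], [-3, 1, 0]] is strictly lower-triangular, so N³ = 0.
(I + N)⁷ = I + 7·N + 21·N² = [[1, 0, 0], [-14, 1, 0], [-63, 7, 1]].

[[1, 0, 0], [-14, 1, 0], [-63, 7, 1]]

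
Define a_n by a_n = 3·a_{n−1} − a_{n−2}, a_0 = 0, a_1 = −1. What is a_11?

−17711

With companion matrix B = [[3, −1], [1, 0]], [a_n, a_{n−1}]ᵀ = B·[a_{n−1}, a_{n−2}]ᵀ, so [a_11, a_10]ᵀ = B¹⁰·[a_1, a_0]ᵀ.
B¹⁰ = [[17711, −6765], [6765, −2584]], giving [a_11, a_10]ᵀ = [[−17711], [−6765]].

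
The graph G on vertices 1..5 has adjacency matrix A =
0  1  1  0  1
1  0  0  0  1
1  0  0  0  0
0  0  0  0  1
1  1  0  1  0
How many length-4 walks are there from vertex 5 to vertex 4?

2

The number of length-4 walks from vertex 5 to vertex 4 is entry (5,4) of A⁴, where A is the adjacency matrix.
A² = [[3, 1, 0, 1, 1], [1, 2, 1, 1, 1], [0, 1, 1, 0, 1], [1, 1, 0, 1, 0], [1, 1, 1, 0, 3]]
A³ = [[2, 4, 3, 1, 5], [4, 2, 1, 1, 4], [3, 1, 0, 1, 1], [1, 1, 1, 0, 3], [5, 4, 1, 3, 2]]
A⁴ = [[12, 7, 2, 5, 7], [7, 8, 4, 4, 7], [2, 4, 3, 1, 5], [5, 4, 1, 3, 2], [7, 7, 5, 2, 12]]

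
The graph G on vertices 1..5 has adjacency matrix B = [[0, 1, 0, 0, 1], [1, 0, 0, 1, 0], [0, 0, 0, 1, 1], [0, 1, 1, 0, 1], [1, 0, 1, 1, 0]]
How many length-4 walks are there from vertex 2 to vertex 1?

The number of length-4 walks from vertex 2 to vertex 1 is entry (2,1) of B^4, where B is the adjacency matrix.
B^2 = [[2, 0, 1, 2, 0], [0, 2, 1, 0, 2], [1, 1, 2, 1, 1], [2, 0, 1, 3, 1], [0, 2, 1, 1, 3]]
B^3 = [[0, 4, 2, 1, 5], [4, 0, 2, 5, 1], [2, 2, 2, 4, 4], [1, 5, 4, 2, 6], [5, 1, 4, 6, 2]]
B^4 = [[9, 1, 6, 11, 3], [1, 9, 6, 3, 11], [6, 6, 8, 8, 8], [11, 3, 8, 15, 7], [3, 11, 8, 7, 15]]

1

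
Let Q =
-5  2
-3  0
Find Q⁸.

tr Q = -5 and det Q = 6, so the characteristic polynomial is λ² − (-5)λ + (6) with roots -3 and -2.
Eigenvectors give P = [[-1, 2], [-1, 3]] with P⁻¹ = [[-3, 2], [-1, 1]], and Q = P·diag(-3, -2)·P⁻¹.
Then Q⁸ = P·diag(6561, 256)·P⁻¹ = [[-6561, 512], [-6561, 768]] · [[-3, 2], [-1, 1]] = [[19171, -12610], [18915, -12354]].

[[19171, -12610], [18915, -12354]]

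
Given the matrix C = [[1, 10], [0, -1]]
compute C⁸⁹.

C² = I (check: tr C = 0 and det C = -1), so C⁸⁹ = C since 89 is odd.

[[1, 10], [0, -1]]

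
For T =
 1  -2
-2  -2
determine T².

[[5, 2], [2, 8]]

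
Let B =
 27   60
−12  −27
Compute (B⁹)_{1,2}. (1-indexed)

393660

tr B = 0 and det B = −9, so the characteristic polynomial is λ² − (0)λ + (−9) with roots 3 and −3.
Eigenvectors give P = [[5, −2], [−2, 1]] with P⁻¹ = [[1, 2], [2, 5]], and B = P·diag(3, −3)·P⁻¹.
Then B⁹ = P·diag(19683, −19683)·P⁻¹ = [[98415, 39366], [−39366, −19683]] · [[1, 2], [2, 5]] = [[177147, 393660], [−78732, −177147]].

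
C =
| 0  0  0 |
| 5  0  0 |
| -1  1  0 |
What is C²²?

C is strictly triangular, hence nilpotent: C³ = 0, so C²² = 0.

[[0, 0, 0], [0, 0, 0], [0, 0, 0]]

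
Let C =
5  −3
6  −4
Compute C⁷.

tr C = 1 and det C = −2, so the characteristic polynomial is λ² − (1)λ + (−2) with roots 2 and −1.
Eigenvectors give P = [[1, −1], [1, −2]] with P⁻¹ = [[2, −1], [1, −1]], and C = P·diag(2, −1)·P⁻¹.
Then C⁷ = P·diag(128, −1)·P⁻¹ = [[128, 1], [128, 2]] · [[2, −1], [1, −1]] = [[257, −129], [258, −130]].

[[257, −129], [258, −130]]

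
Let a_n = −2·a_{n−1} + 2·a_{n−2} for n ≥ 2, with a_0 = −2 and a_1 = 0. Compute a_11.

With companion matrix T = [[−2, 2], [1, 0]], [a_n, a_{n−1}]ᵀ = T·[a_{n−1}, a_{n−2}]ᵀ, so [a_11, a_10]ᵀ = T^10·[a_1, a_0]ᵀ.
T^10 = [[18272, −13376], [−6688, 4896]], giving [a_11, a_10]ᵀ = [[26752], [−9792]].

26752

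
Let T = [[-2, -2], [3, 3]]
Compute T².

T² = T (a projection; rank 1, trace 1), so T² = T.

[[-2, -2], [3, 3]]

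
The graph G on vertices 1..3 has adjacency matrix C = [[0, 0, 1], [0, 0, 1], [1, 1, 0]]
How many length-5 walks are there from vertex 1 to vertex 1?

The number of length-5 walks from vertex 1 to vertex 1 is entry (1,1) of C^5, where C is the adjacency matrix.
C^2 = [[1, 1, 0], [1, 1, 0], [0, 0, 2]]
C^3 = [[0, 0, 2], [0, 0, 2], [2, 2, 0]]
C^4 = [[2, 2, 0], [2, 2, 0], [0, 0, 4]]
C^5 = [[0, 0, 4], [0, 0, 4], [4, 4, 0]]

0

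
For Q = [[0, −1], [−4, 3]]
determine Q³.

[[12, −13], [−52, 51]]

Q² = [[4, −3], [−12, 13]]
Q³ = [[12, −13], [−52, 51]]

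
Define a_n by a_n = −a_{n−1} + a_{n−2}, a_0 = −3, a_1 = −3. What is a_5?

With companion matrix T = [[−1, 1], [1, 0]], [a_n, a_{n−1}]ᵀ = T·[a_{n−1}, a_{n−2}]ᵀ, so [a_5, a_4]ᵀ = T^4·[a_1, a_0]ᵀ.
T^4 = [[5, −3], [−3, 2]], giving [a_5, a_4]ᵀ = [[−6], [3]].

−6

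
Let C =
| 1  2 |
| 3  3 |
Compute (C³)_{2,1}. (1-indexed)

57

C² = [[7, 8], [12, 15]]
C³ = [[31, 38], [57, 69]]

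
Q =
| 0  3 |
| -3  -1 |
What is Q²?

[[-9, -3], [3, -8]]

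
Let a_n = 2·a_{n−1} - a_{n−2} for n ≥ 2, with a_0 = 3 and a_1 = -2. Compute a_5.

With companion matrix T = [[2, -1], [1, 0]], [a_n, a_{n−1}]ᵀ = T·[a_{n−1}, a_{n−2}]ᵀ, so [a_5, a_4]ᵀ = T⁴·[a_1, a_0]ᵀ.
T⁴ = [[5, -4], [4, -3]], giving [a_5, a_4]ᵀ = [[-22], [-17]].

-22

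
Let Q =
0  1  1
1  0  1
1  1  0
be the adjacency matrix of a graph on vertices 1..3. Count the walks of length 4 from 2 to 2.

The number of length-4 walks from vertex 2 to vertex 2 is entry (2,2) of Q⁴, where Q is the adjacency matrix.
Q² = [[2, 1, 1], [1, 2, 1], [1, 1, 2]]
Q³ = [[2, 3, 3], [3, 2, 3], [3, 3, 2]]
Q⁴ = [[6, 5, 5], [5, 6, 5], [5, 5, 6]]

6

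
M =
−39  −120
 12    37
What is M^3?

[[−279, −840], [84, 253]]

tr M = −2 and det M = −3, so the characteristic polynomial is λ² − (−2)λ + (−3) with roots −3 and 1.
Eigenvectors give P = [[−10, 3], [3, −1]] with P⁻¹ = [[−1, −3], [−3, −10]], and M = P·diag(−3, 1)·P⁻¹.
Then M^3 = P·diag(−27, 1)·P⁻¹ = [[270, 3], [−81, −1]] · [[−1, −3], [−3, −10]] = [[−279, −840], [84, 253]].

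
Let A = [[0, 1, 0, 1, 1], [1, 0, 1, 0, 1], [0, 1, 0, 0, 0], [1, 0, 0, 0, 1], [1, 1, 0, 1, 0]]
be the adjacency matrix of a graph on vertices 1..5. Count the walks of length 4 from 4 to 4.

The number of length-4 walks from vertex 4 to vertex 4 is entry (4,4) of A⁴, where A is the adjacency matrix.
A² = [[3, 1, 1, 1, 2], [1, 3, 0, 2, 1], [1, 0, 1, 0, 1], [1, 2, 0, 2, 1], [2, 1, 1, 1, 3]]
A³ = [[4, 6, 1, 5, 5], [6, 2, 3, 2, 6], [1, 3, 0, 2, 1], [5, 2, 2, 2, 5], [5, 6, 1, 5, 4]]
A⁴ = [[16, 10, 6, 9, 15], [10, 15, 2, 12, 10], [6, 2, 3, 2, 6], [9, 12, 2, 10, 9], [15, 10, 6, 9, 16]]

10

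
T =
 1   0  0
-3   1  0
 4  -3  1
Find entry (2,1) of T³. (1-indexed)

T = I + N where N = [[0, 0, 0], [-3, 0, 0], [4, -3, 0]] is strictly lower-triangular, so N³ = 0.
(I + N)³ = I + 3·N + 3·N² = [[1, 0, 0], [-9, 1, 0], [39, -9, 1]].

-9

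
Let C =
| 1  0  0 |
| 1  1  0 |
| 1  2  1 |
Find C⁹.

[[1, 0, 0], [9, 1, 0], [81, 18, 1]]

C = I + N where N = [[0, 0, 0], [1, 0, 0], [1, 2, 0]] is strictly lower-triangular, so N³ = 0.
(I + N)⁹ = I + 9·N + 36·N² = [[1, 0, 0], [9, 1, 0], [81, 18, 1]].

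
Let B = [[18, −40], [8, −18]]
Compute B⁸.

tr B = 0 and det B = −4, so the characteristic polynomial is λ² − (0)λ + (−4) with roots 2 and −2.
Eigenvectors give P = [[5, 2], [2, 1]] with P⁻¹ = [[1, −2], [−2, 5]], and B = P·diag(2, −2)·P⁻¹.
Then B⁸ = P·diag(256, 256)·P⁻¹ = [[1280, 512], [512, 256]] · [[1, −2], [−2, 5]] = [[256, 0], [0, 256]].

[[256, 0], [0, 256]]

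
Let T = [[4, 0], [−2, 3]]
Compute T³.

[[64, 0], [−74, 27]]

T² = [[16, 0], [−14, 9]]
T³ = [[64, 0], [−74, 27]]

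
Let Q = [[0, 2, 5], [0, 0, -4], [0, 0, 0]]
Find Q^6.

[[0, 0, 0], [0, 0, 0], [0, 0, 0]]

Q is strictly triangular, hence nilpotent: Q^3 = 0, so Q^6 = 0.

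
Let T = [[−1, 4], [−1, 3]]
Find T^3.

[[−5, 12], [−3, 7]]

T^2 = [[−3, 8], [−2, 5]]
T^3 = [[−5, 12], [−3, 7]]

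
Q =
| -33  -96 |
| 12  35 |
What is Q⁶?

tr Q = 2 and det Q = -3, so the characteristic polynomial is λ² − (2)λ + (-3) with roots -1 and 3.
Eigenvectors give P = [[-3, -8], [1, 3]] with P⁻¹ = [[-3, -8], [1, 3]], and Q = P·diag(-1, 3)·P⁻¹.
Then Q⁶ = P·diag(1, 729)·P⁻¹ = [[-3, -5832], [1, 2187]] · [[-3, -8], [1, 3]] = [[-5823, -17472], [2184, 6553]].

[[-5823, -17472], [2184, 6553]]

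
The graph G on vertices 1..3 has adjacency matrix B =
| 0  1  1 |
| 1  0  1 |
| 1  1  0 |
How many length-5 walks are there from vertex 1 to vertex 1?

10

The number of length-5 walks from vertex 1 to vertex 1 is entry (1,1) of B⁵, where B is the adjacency matrix.
B² = [[2, 1, 1], [1, 2, 1], [1, 1, 2]]
B³ = [[2, 3, 3], [3, 2, 3], [3, 3, 2]]
B⁴ = [[6, 5, 5], [5, 6, 5], [5, 5, 6]]
B⁵ = [[10, 11, 11], [11, 10, 11], [11, 11, 10]]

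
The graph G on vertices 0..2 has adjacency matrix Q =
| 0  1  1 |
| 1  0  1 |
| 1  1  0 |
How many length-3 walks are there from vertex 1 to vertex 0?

The number of length-3 walks from vertex 1 to vertex 0 is entry (1,0) of Q^3, where Q is the adjacency matrix.
Q^2 = [[2, 1, 1], [1, 2, 1], [1, 1, 2]]
Q^3 = [[2, 3, 3], [3, 2, 3], [3, 3, 2]]

3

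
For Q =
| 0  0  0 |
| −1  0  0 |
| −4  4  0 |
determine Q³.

[[0, 0, 0], [0, 0, 0], [0, 0, 0]]

Q is strictly triangular, hence nilpotent: Q³ = 0, so Q³ = 0.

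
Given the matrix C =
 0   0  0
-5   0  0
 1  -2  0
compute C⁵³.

[[0, 0, 0], [0, 0, 0], [0, 0, 0]]

C is strictly triangular, hence nilpotent: C³ = 0, so C⁵³ = 0.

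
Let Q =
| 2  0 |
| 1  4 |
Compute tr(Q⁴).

272

Q² = [[4, 0], [6, 16]]
Q³ = [[8, 0], [28, 64]]
Q⁴ = [[16, 0], [120, 256]]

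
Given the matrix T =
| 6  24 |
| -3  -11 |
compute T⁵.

tr T = -5 and det T = 6, so the characteristic polynomial is λ² − (-5)λ + (6) with roots -2 and -3.
Eigenvectors give P = [[3, 8], [-1, -3]] with P⁻¹ = [[3, 8], [-1, -3]], and T = P·diag(-2, -3)·P⁻¹.
Then T⁵ = P·diag(-32, -243)·P⁻¹ = [[-96, -1944], [32, 729]] · [[3, 8], [-1, -3]] = [[1656, 5064], [-633, -1931]].

[[1656, 5064], [-633, -1931]]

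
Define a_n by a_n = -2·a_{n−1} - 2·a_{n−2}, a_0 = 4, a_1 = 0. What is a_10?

With companion matrix C = [[-2, -2], [1, 0]], [a_n, a_{n−1}]ᵀ = C·[a_{n−1}, a_{n−2}]ᵀ, so [a_10, a_9]ᵀ = C⁹·[a_1, a_0]ᵀ.
C⁹ = [[-32, -32], [16, 0]], giving [a_10, a_9]ᵀ = [[-128], [0]].

-128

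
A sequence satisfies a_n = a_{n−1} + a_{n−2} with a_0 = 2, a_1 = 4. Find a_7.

With companion matrix M = [[1, 1], [1, 0]], [a_n, a_{n−1}]ᵀ = M·[a_{n−1}, a_{n−2}]ᵀ, so [a_7, a_6]ᵀ = M⁶·[a_1, a_0]ᵀ.
M⁶ = [[13, 8], [8, 5]], giving [a_7, a_6]ᵀ = [[68], [42]].

68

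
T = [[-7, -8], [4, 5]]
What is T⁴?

tr T = -2 and det T = -3, so the characteristic polynomial is λ² − (-2)λ + (-3) with roots 1 and -3.
Eigenvectors give P = [[-1, -2], [1, 1]] with P⁻¹ = [[1, 2], [-1, -1]], and T = P·diag(1, -3)·P⁻¹.
Then T⁴ = P·diag(1, 81)·P⁻¹ = [[-1, -162], [1, 81]] · [[1, 2], [-1, -1]] = [[161, 160], [-80, -79]].

[[161, 160], [-80, -79]]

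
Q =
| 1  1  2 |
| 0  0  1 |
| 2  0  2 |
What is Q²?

[[5, 1, 7], [2, 0, 2], [6, 2, 8]]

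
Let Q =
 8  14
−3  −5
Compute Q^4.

tr Q = 3 and det Q = 2, so the characteristic polynomial is λ² − (3)λ + (2) with roots 2 and 1.
Eigenvectors give P = [[7, −2], [−3, 1]] with P⁻¹ = [[1, 2], [3, 7]], and Q = P·diag(2, 1)·P⁻¹.
Then Q^4 = P·diag(16, 1)·P⁻¹ = [[112, −2], [−48, 1]] · [[1, 2], [3, 7]] = [[106, 210], [−45, −89]].

[[106, 210], [−45, −89]]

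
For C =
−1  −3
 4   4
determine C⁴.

C² = [[−11, −9], [12, 4]]
C³ = [[−25, −3], [4, −20]]
C⁴ = [[13, 63], [−84, −92]]

[[13, 63], [−84, −92]]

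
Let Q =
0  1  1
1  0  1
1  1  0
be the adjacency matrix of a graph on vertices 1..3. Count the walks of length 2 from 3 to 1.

1

The number of length-2 walks from vertex 3 to vertex 1 is entry (3,1) of Q^2, where Q is the adjacency matrix.
Q^2 = [[2, 1, 1], [1, 2, 1], [1, 1, 2]]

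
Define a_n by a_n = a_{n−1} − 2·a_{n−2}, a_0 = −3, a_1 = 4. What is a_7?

58

With companion matrix B = [[1, −2], [1, 0]], [a_n, a_{n−1}]ᵀ = B·[a_{n−1}, a_{n−2}]ᵀ, so [a_7, a_6]ᵀ = B^6·[a_1, a_0]ᵀ.
B^6 = [[7, −10], [5, 2]], giving [a_7, a_6]ᵀ = [[58], [14]].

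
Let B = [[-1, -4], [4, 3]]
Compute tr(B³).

B² = [[-15, -8], [8, -7]]
B³ = [[-17, 36], [-36, -53]]

-70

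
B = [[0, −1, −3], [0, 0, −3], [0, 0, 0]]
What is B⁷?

B is strictly triangular, hence nilpotent: B³ = 0, so B⁷ = 0.

[[0, 0, 0], [0, 0, 0], [0, 0, 0]]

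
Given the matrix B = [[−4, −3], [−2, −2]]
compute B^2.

[[22, 18], [12, 10]]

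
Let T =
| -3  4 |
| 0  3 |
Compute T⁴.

[[81, 0], [0, 81]]

T² = [[9, 0], [0, 9]]
T³ = [[-27, 36], [0, 27]]
T⁴ = [[81, 0], [0, 81]]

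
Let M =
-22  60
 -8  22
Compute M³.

tr M = 0 and det M = -4, so the characteristic polynomial is λ² − (0)λ + (-4) with roots 2 and -2.
Eigenvectors give P = [[-5, 3], [-2, 1]] with P⁻¹ = [[1, -3], [2, -5]], and M = P·diag(2, -2)·P⁻¹.
Then M³ = P·diag(8, -8)·P⁻¹ = [[-40, -24], [-16, -8]] · [[1, -3], [2, -5]] = [[-88, 240], [-32, 88]].

[[-88, 240], [-32, 88]]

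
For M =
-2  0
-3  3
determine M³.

[[-8, 0], [-21, 27]]

M² = [[4, 0], [-3, 9]]
M³ = [[-8, 0], [-21, 27]]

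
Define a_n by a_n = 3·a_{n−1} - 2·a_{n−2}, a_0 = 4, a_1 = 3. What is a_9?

With companion matrix T = [[3, -2], [1, 0]], [a_n, a_{n−1}]ᵀ = T·[a_{n−1}, a_{n−2}]ᵀ, so [a_9, a_8]ᵀ = T⁸·[a_1, a_0]ᵀ.
T⁸ = [[511, -510], [255, -254]], giving [a_9, a_8]ᵀ = [[-507], [-251]].

-507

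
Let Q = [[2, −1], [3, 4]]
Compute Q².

[[1, −6], [18, 13]]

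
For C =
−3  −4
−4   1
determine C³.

C² = [[25, 8], [8, 17]]
C³ = [[−107, −92], [−92, −15]]

[[−107, −92], [−92, −15]]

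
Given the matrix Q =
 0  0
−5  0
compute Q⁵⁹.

[[0, 0], [0, 0]]

Q is strictly triangular, hence nilpotent: Q² = 0, so Q⁵⁹ = 0.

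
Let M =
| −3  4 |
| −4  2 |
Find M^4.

[[33, 76], [−76, 128]]

M^2 = [[−7, −4], [4, −12]]
M^3 = [[37, −36], [36, −8]]
M^4 = [[33, 76], [−76, 128]]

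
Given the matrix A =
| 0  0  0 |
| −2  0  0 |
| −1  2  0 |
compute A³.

A is strictly triangular, hence nilpotent: A³ = 0, so A³ = 0.

[[0, 0, 0], [0, 0, 0], [0, 0, 0]]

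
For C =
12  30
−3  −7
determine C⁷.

tr C = 5 and det C = 6, so the characteristic polynomial is λ² − (5)λ + (6) with roots 2 and 3.
Eigenvectors give P = [[−3, 10], [1, −3]] with P⁻¹ = [[3, 10], [1, 3]], and C = P·diag(2, 3)·P⁻¹.
Then C⁷ = P·diag(128, 2187)·P⁻¹ = [[−384, 21870], [128, −6561]] · [[3, 10], [1, 3]] = [[20718, 61770], [−6177, −18403]].

[[20718, 61770], [−6177, −18403]]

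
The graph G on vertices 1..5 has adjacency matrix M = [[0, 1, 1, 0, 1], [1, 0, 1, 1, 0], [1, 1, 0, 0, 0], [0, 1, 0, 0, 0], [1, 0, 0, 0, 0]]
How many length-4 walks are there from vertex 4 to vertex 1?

The number of length-4 walks from vertex 4 to vertex 1 is entry (4,1) of M⁴, where M is the adjacency matrix.
M² = [[3, 1, 1, 1, 0], [1, 3, 1, 0, 1], [1, 1, 2, 1, 1], [1, 0, 1, 1, 0], [0, 1, 1, 0, 1]]
M³ = [[2, 5, 4, 1, 3], [5, 2, 4, 3, 1], [4, 4, 2, 1, 1], [1, 3, 1, 0, 1], [3, 1, 1, 1, 0]]
M⁴ = [[12, 7, 7, 5, 2], [7, 12, 7, 2, 5], [7, 7, 8, 4, 4], [5, 2, 4, 3, 1], [2, 5, 4, 1, 3]]

5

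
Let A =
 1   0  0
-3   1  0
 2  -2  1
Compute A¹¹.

[[1, 0, 0], [-33, 1, 0], [352, -22, 1]]

A = I + N where N = [[0, 0, 0], [-3, 0, 0], [2, -2, 0]] is strictly lower-triangular, so N³ = 0.
(I + N)¹¹ = I + 11·N + 55·N² = [[1, 0, 0], [-33, 1, 0], [352, -22, 1]].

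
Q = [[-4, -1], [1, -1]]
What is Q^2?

[[15, 5], [-5, 0]]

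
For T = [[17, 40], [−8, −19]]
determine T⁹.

[[78737, 196840], [−39368, −98419]]

tr T = −2 and det T = −3, so the characteristic polynomial is λ² − (−2)λ + (−3) with roots 1 and −3.
Eigenvectors give P = [[5, −2], [−2, 1]] with P⁻¹ = [[1, 2], [2, 5]], and T = P·diag(1, −3)·P⁻¹.
Then T⁹ = P·diag(1, −19683)·P⁻¹ = [[5, 39366], [−2, −19683]] · [[1, 2], [2, 5]] = [[78737, 196840], [−39368, −98419]].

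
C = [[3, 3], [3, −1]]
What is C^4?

[[360, 168], [168, 136]]

C^2 = [[18, 6], [6, 10]]
C^3 = [[72, 48], [48, 8]]
C^4 = [[360, 168], [168, 136]]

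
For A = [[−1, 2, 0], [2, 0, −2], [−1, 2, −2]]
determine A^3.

A^2 = [[5, −2, −4], [0, 0, 4], [7, −6, 0]]
A^3 = [[−5, 2, 12], [−4, 8, −8], [−19, 14, 12]]

[[−5, 2, 12], [−4, 8, −8], [−19, 14, 12]]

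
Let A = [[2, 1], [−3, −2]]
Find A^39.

A² = I (check: tr A = 0 and det A = −1), so A^39 = A since 39 is odd.

[[2, 1], [−3, −2]]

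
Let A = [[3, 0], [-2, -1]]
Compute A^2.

[[9, 0], [-4, 1]]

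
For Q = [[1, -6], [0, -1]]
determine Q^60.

[[1, 0], [0, 1]]

Q² = I (check: tr Q = 0 and det Q = -1), so Q^60 = I since 60 is even.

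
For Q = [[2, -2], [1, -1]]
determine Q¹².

Q² = Q (a projection; rank 1, trace 1), so Q¹² = Q.

[[2, -2], [1, -1]]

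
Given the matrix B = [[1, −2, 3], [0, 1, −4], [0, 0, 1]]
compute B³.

B = I + N where N = [[0, −2, 3], [0, 0, −4], [0, 0, 0]] is strictly upper-triangular, so N³ = 0.
(I + N)³ = I + 3·N + 3·N² = [[1, −6, 33], [0, 1, −12], [0, 0, 1]].

[[1, −6, 33], [0, 1, −12], [0, 0, 1]]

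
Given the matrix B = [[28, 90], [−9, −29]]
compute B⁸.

[[−2294, −7650], [765, 2551]]

tr B = −1 and det B = −2, so the characteristic polynomial is λ² − (−1)λ + (−2) with roots −2 and 1.
Eigenvectors give P = [[−3, 10], [1, −3]] with P⁻¹ = [[3, 10], [1, 3]], and B = P·diag(−2, 1)·P⁻¹.
Then B⁸ = P·diag(256, 1)·P⁻¹ = [[−768, 10], [256, −3]] · [[3, 10], [1, 3]] = [[−2294, −7650], [765, 2551]].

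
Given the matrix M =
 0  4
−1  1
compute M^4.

[[12, −28], [7, 5]]

M^2 = [[−4, 4], [−1, −3]]
M^3 = [[−4, −12], [3, −7]]
M^4 = [[12, −28], [7, 5]]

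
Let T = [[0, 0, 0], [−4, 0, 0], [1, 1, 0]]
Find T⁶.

[[0, 0, 0], [0, 0, 0], [0, 0, 0]]

T is strictly triangular, hence nilpotent: T³ = 0, so T⁶ = 0.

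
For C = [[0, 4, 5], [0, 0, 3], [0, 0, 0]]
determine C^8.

[[0, 0, 0], [0, 0, 0], [0, 0, 0]]

C is strictly triangular, hence nilpotent: C^3 = 0, so C^8 = 0.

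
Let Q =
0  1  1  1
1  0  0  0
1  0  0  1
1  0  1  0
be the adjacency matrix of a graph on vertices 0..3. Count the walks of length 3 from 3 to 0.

4

The number of length-3 walks from vertex 3 to vertex 0 is entry (3,0) of Q³, where Q is the adjacency matrix.
Q² = [[3, 0, 1, 1], [0, 1, 1, 1], [1, 1, 2, 1], [1, 1, 1, 2]]
Q³ = [[2, 3, 4, 4], [3, 0, 1, 1], [4, 1, 2, 3], [4, 1, 3, 2]]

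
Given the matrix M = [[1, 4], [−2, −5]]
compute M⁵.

tr M = −4 and det M = 3, so the characteristic polynomial is λ² − (−4)λ + (3) with roots −1 and −3.
Eigenvectors give P = [[2, −1], [−1, 1]] with P⁻¹ = [[1, 1], [1, 2]], and M = P·diag(−1, −3)·P⁻¹.
Then M⁵ = P·diag(−1, −243)·P⁻¹ = [[−2, 243], [1, −243]] · [[1, 1], [1, 2]] = [[241, 484], [−242, −485]].

[[241, 484], [−242, −485]]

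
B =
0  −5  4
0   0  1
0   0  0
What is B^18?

B is strictly triangular, hence nilpotent: B^3 = 0, so B^18 = 0.

[[0, 0, 0], [0, 0, 0], [0, 0, 0]]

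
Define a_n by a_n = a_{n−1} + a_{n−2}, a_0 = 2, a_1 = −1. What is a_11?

With companion matrix B = [[1, 1], [1, 0]], [a_n, a_{n−1}]ᵀ = B·[a_{n−1}, a_{n−2}]ᵀ, so [a_11, a_10]ᵀ = B¹⁰·[a_1, a_0]ᵀ.
B¹⁰ = [[89, 55], [55, 34]], giving [a_11, a_10]ᵀ = [[21], [13]].

21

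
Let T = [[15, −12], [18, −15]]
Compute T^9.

tr T = 0 and det T = −9, so the characteristic polynomial is λ² − (0)λ + (−9) with roots 3 and −3.
Eigenvectors give P = [[1, −2], [1, −3]] with P⁻¹ = [[3, −2], [1, −1]], and T = P·diag(3, −3)·P⁻¹.
Then T^9 = P·diag(19683, −19683)·P⁻¹ = [[19683, 39366], [19683, 59049]] · [[3, −2], [1, −1]] = [[98415, −78732], [118098, −98415]].

[[98415, −78732], [118098, −98415]]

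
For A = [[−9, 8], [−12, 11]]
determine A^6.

tr A = 2 and det A = −3, so the characteristic polynomial is λ² − (2)λ + (−3) with roots −1 and 3.
Eigenvectors give P = [[1, −2], [1, −3]] with P⁻¹ = [[3, −2], [1, −1]], and A = P·diag(−1, 3)·P⁻¹.
Then A^6 = P·diag(1, 729)·P⁻¹ = [[1, −1458], [1, −2187]] · [[3, −2], [1, −1]] = [[−1455, 1456], [−2184, 2185]].

[[−1455, 1456], [−2184, 2185]]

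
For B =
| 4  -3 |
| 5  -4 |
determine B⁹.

[[4, -3], [5, -4]]

B² = I (check: tr B = 0 and det B = -1), so B⁹ = B since 9 is odd.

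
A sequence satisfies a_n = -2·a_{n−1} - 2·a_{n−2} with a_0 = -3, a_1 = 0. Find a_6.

With companion matrix Q = [[-2, -2], [1, 0]], [a_n, a_{n−1}]ᵀ = Q·[a_{n−1}, a_{n−2}]ᵀ, so [a_6, a_5]ᵀ = Q^5·[a_1, a_0]ᵀ.
Q^5 = [[8, 8], [-4, 0]], giving [a_6, a_5]ᵀ = [[-24], [0]].

-24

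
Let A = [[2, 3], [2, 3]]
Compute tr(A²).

25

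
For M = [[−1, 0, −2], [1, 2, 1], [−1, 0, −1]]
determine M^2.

[[3, 0, 4], [0, 4, −1], [2, 0, 3]]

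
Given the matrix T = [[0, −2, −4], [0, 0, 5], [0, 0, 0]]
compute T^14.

[[0, 0, 0], [0, 0, 0], [0, 0, 0]]

T is strictly triangular, hence nilpotent: T^3 = 0, so T^14 = 0.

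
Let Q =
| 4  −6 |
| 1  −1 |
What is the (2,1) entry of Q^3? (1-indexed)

tr Q = 3 and det Q = 2, so the characteristic polynomial is λ² − (3)λ + (2) with roots 2 and 1.
Eigenvectors give P = [[3, 2], [1, 1]] with P⁻¹ = [[1, −2], [−1, 3]], and Q = P·diag(2, 1)·P⁻¹.
Then Q^3 = P·diag(8, 1)·P⁻¹ = [[24, 2], [8, 1]] · [[1, −2], [−1, 3]] = [[22, −42], [7, −13]].

7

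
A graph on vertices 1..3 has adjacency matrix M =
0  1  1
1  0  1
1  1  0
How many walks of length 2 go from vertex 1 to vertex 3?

1

The number of length-2 walks from vertex 1 to vertex 3 is entry (1,3) of M^2, where M is the adjacency matrix.
M^2 = [[2, 1, 1], [1, 2, 1], [1, 1, 2]]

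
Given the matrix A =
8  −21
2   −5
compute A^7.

[[890, −2667], [254, −761]]

tr A = 3 and det A = 2, so the characteristic polynomial is λ² − (3)λ + (2) with roots 2 and 1.
Eigenvectors give P = [[7, 3], [2, 1]] with P⁻¹ = [[1, −3], [−2, 7]], and A = P·diag(2, 1)·P⁻¹.
Then A^7 = P·diag(128, 1)·P⁻¹ = [[896, 3], [256, 1]] · [[1, −3], [−2, 7]] = [[890, −2667], [254, −761]].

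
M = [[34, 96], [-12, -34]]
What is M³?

[[136, 384], [-48, -136]]

tr M = 0 and det M = -4, so the characteristic polynomial is λ² − (0)λ + (-4) with roots 2 and -2.
Eigenvectors give P = [[-3, 8], [1, -3]] with P⁻¹ = [[-3, -8], [-1, -3]], and M = P·diag(2, -2)·P⁻¹.
Then M³ = P·diag(8, -8)·P⁻¹ = [[-24, -64], [8, 24]] · [[-3, -8], [-1, -3]] = [[136, 384], [-48, -136]].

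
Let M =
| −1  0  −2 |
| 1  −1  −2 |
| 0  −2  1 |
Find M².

[[1, 4, 0], [−2, 5, −2], [−2, 0, 5]]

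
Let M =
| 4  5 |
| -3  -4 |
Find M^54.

M² = I (check: tr M = 0 and det M = -1), so M^54 = I since 54 is even.

[[1, 0], [0, 1]]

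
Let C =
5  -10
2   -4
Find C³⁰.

[[5, -10], [2, -4]]

C² = C (a projection; rank 1, trace 1), so C³⁰ = C.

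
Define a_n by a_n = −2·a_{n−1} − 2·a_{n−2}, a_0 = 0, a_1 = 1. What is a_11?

32

With companion matrix A = [[−2, −2], [1, 0]], [a_n, a_{n−1}]ᵀ = A·[a_{n−1}, a_{n−2}]ᵀ, so [a_11, a_10]ᵀ = A¹⁰·[a_1, a_0]ᵀ.
A¹⁰ = [[32, 64], [−32, −32]], giving [a_11, a_10]ᵀ = [[32], [−32]].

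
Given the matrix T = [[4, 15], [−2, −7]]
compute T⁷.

[[634, 1905], [−254, −763]]

tr T = −3 and det T = 2, so the characteristic polynomial is λ² − (−3)λ + (2) with roots −1 and −2.
Eigenvectors give P = [[−3, −5], [1, 2]] with P⁻¹ = [[−2, −5], [1, 3]], and T = P·diag(−1, −2)·P⁻¹.
Then T⁷ = P·diag(−1, −128)·P⁻¹ = [[3, 640], [−1, −256]] · [[−2, −5], [1, 3]] = [[634, 1905], [−254, −763]].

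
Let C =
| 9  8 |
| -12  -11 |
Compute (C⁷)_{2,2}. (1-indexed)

tr C = -2 and det C = -3, so the characteristic polynomial is λ² − (-2)λ + (-3) with roots -3 and 1.
Eigenvectors give P = [[-2, -1], [3, 1]] with P⁻¹ = [[1, 1], [-3, -2]], and C = P·diag(-3, 1)·P⁻¹.
Then C⁷ = P·diag(-2187, 1)·P⁻¹ = [[4374, -1], [-6561, 1]] · [[1, 1], [-3, -2]] = [[4377, 4376], [-6564, -6563]].

-6563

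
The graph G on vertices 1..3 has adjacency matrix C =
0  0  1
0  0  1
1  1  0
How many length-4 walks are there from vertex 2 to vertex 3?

The number of length-4 walks from vertex 2 to vertex 3 is entry (2,3) of C^4, where C is the adjacency matrix.
C^2 = [[1, 1, 0], [1, 1, 0], [0, 0, 2]]
C^3 = [[0, 0, 2], [0, 0, 2], [2, 2, 0]]
C^4 = [[2, 2, 0], [2, 2, 0], [0, 0, 4]]

0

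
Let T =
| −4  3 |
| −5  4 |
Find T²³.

T² = I (check: tr T = 0 and det T = −1), so T²³ = T since 23 is odd.

[[−4, 3], [−5, 4]]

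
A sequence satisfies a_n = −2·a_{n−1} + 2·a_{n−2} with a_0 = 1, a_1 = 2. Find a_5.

56

With companion matrix T = [[−2, 2], [1, 0]], [a_n, a_{n−1}]ᵀ = T·[a_{n−1}, a_{n−2}]ᵀ, so [a_5, a_4]ᵀ = T⁴·[a_1, a_0]ᵀ.
T⁴ = [[44, −32], [−16, 12]], giving [a_5, a_4]ᵀ = [[56], [−20]].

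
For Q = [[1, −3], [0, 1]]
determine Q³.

[[1, −9], [0, 1]]

Q = I + N where N = [[0, −3], [0, 0]] is strictly upper-triangular, so N² = 0.
(I + N)³ = I + 3·N = [[1, −9], [0, 1]].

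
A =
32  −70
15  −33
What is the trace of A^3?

−19

tr A = −1 and det A = −6, so the characteristic polynomial is λ² − (−1)λ + (−6) with roots 2 and −3.
Eigenvectors give P = [[−7, −2], [−3, −1]] with P⁻¹ = [[−1, 2], [3, −7]], and A = P·diag(2, −3)·P⁻¹.
Then A^3 = P·diag(8, −27)·P⁻¹ = [[−56, 54], [−24, 27]] · [[−1, 2], [3, −7]] = [[218, −490], [105, −237]].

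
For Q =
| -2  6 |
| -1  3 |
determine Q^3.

[[-2, 6], [-1, 3]]

Q² = Q (a projection; rank 1, trace 1), so Q^3 = Q.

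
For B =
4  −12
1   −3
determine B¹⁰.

B² = B (a projection; rank 1, trace 1), so B¹⁰ = B.

[[4, −12], [1, −3]]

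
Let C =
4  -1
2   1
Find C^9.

tr C = 5 and det C = 6, so the characteristic polynomial is λ² − (5)λ + (6) with roots 3 and 2.
Eigenvectors give P = [[1, 1], [1, 2]] with P⁻¹ = [[2, -1], [-1, 1]], and C = P·diag(3, 2)·P⁻¹.
Then C^9 = P·diag(19683, 512)·P⁻¹ = [[19683, 512], [19683, 1024]] · [[2, -1], [-1, 1]] = [[38854, -19171], [38342, -18659]].

[[38854, -19171], [38342, -18659]]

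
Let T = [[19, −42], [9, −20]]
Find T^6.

[[−377, 882], [−189, 442]]

tr T = −1 and det T = −2, so the characteristic polynomial is λ² − (−1)λ + (−2) with roots −2 and 1.
Eigenvectors give P = [[2, 7], [1, 3]] with P⁻¹ = [[−3, 7], [1, −2]], and T = P·diag(−2, 1)·P⁻¹.
Then T^6 = P·diag(64, 1)·P⁻¹ = [[128, 7], [64, 3]] · [[−3, 7], [1, −2]] = [[−377, 882], [−189, 442]].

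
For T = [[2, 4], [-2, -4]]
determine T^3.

T^2 = [[-4, -8], [4, 8]]
T^3 = [[8, 16], [-8, -16]]

[[8, 16], [-8, -16]]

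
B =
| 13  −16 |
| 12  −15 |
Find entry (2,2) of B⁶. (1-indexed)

tr B = −2 and det B = −3, so the characteristic polynomial is λ² − (−2)λ + (−3) with roots 1 and −3.
Eigenvectors give P = [[4, 1], [3, 1]] with P⁻¹ = [[1, −1], [−3, 4]], and B = P·diag(1, −3)·P⁻¹.
Then B⁶ = P·diag(1, 729)·P⁻¹ = [[4, 729], [3, 729]] · [[1, −1], [−3, 4]] = [[−2183, 2912], [−2184, 2913]].

2913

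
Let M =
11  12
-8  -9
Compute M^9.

tr M = 2 and det M = -3, so the characteristic polynomial is λ² − (2)λ + (-3) with roots -1 and 3.
Eigenvectors give P = [[1, 3], [-1, -2]] with P⁻¹ = [[-2, -3], [1, 1]], and M = P·diag(-1, 3)·P⁻¹.
Then M^9 = P·diag(-1, 19683)·P⁻¹ = [[-1, 59049], [1, -39366]] · [[-2, -3], [1, 1]] = [[59051, 59052], [-39368, -39369]].

[[59051, 59052], [-39368, -39369]]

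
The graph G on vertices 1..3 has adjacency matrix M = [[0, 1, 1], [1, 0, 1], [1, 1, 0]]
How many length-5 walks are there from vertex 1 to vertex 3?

The number of length-5 walks from vertex 1 to vertex 3 is entry (1,3) of M^5, where M is the adjacency matrix.
M^2 = [[2, 1, 1], [1, 2, 1], [1, 1, 2]]
M^3 = [[2, 3, 3], [3, 2, 3], [3, 3, 2]]
M^4 = [[6, 5, 5], [5, 6, 5], [5, 5, 6]]
M^5 = [[10, 11, 11], [11, 10, 11], [11, 11, 10]]

11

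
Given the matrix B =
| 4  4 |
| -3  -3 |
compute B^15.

[[4, 4], [-3, -3]]

B² = B (a projection; rank 1, trace 1), so B^15 = B.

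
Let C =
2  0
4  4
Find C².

[[4, 0], [24, 16]]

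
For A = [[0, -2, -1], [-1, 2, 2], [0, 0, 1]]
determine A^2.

[[2, -4, -5], [-2, 6, 7], [0, 0, 1]]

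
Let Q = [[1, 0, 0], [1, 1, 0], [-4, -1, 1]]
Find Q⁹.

Q = I + N where N = [[0, 0, 0], [1, 0, 0], [-4, -1, 0]] is strictly lower-triangular, so N³ = 0.
(I + N)⁹ = I + 9·N + 36·N² = [[1, 0, 0], [9, 1, 0], [-72, -9, 1]].

[[1, 0, 0], [9, 1, 0], [-72, -9, 1]]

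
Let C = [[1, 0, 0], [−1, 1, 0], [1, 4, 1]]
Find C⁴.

C = I + N where N = [[0, 0, 0], [−1, 0, 0], [1, 4, 0]] is strictly lower-triangular, so N³ = 0.
(I + N)⁴ = I + 4·N + 6·N² = [[1, 0, 0], [−4, 1, 0], [−20, 16, 1]].

[[1, 0, 0], [−4, 1, 0], [−20, 16, 1]]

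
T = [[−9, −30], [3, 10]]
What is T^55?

T² = T (a projection; rank 1, trace 1), so T^55 = T.

[[−9, −30], [3, 10]]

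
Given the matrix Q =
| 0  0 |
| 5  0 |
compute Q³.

[[0, 0], [0, 0]]

Q is strictly triangular, hence nilpotent: Q² = 0, so Q³ = 0.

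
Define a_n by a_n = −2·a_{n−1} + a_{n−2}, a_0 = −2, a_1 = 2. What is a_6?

With companion matrix Q = [[−2, 1], [1, 0]], [a_n, a_{n−1}]ᵀ = Q·[a_{n−1}, a_{n−2}]ᵀ, so [a_6, a_5]ᵀ = Q^5·[a_1, a_0]ᵀ.
Q^5 = [[−70, 29], [29, −12]], giving [a_6, a_5]ᵀ = [[−198], [82]].

−198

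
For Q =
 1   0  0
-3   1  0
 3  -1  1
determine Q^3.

Q = I + N where N = [[0, 0, 0], [-3, 0, 0], [3, -1, 0]] is strictly lower-triangular, so N^3 = 0.
(I + N)^3 = I + 3·N + 3·N^2 = [[1, 0, 0], [-9, 1, 0], [18, -3, 1]].

[[1, 0, 0], [-9, 1, 0], [18, -3, 1]]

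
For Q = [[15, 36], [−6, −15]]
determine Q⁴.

tr Q = 0 and det Q = −9, so the characteristic polynomial is λ² − (0)λ + (−9) with roots 3 and −3.
Eigenvectors give P = [[3, −2], [−1, 1]] with P⁻¹ = [[1, 2], [1, 3]], and Q = P·diag(3, −3)·P⁻¹.
Then Q⁴ = P·diag(81, 81)·P⁻¹ = [[243, −162], [−81, 81]] · [[1, 2], [1, 3]] = [[81, 0], [0, 81]].

[[81, 0], [0, 81]]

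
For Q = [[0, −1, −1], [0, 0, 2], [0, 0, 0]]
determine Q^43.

[[0, 0, 0], [0, 0, 0], [0, 0, 0]]

Q is strictly triangular, hence nilpotent: Q^3 = 0, so Q^43 = 0.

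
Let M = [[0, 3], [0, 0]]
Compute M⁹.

[[0, 0], [0, 0]]

M is strictly triangular, hence nilpotent: M² = 0, so M⁹ = 0.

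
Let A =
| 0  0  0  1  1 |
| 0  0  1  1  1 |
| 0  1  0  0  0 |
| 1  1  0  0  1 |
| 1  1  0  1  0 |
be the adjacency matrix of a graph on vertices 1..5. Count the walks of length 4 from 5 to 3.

The number of length-4 walks from vertex 5 to vertex 3 is entry (5,3) of A^4, where A is the adjacency matrix.
A^2 = [[2, 2, 0, 1, 1], [2, 3, 0, 1, 1], [0, 0, 1, 1, 1], [1, 1, 1, 3, 2], [1, 1, 1, 2, 3]]
A^3 = [[2, 2, 2, 5, 5], [2, 2, 3, 6, 6], [2, 3, 0, 1, 1], [5, 6, 1, 4, 5], [5, 6, 1, 5, 4]]
A^4 = [[10, 12, 2, 9, 9], [12, 15, 2, 10, 10], [2, 2, 3, 6, 6], [9, 10, 6, 16, 15], [9, 10, 6, 15, 16]]

6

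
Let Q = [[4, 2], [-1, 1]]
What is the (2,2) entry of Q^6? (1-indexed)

tr Q = 5 and det Q = 6, so the characteristic polynomial is λ² − (5)λ + (6) with roots 2 and 3.
Eigenvectors give P = [[1, 2], [-1, -1]] with P⁻¹ = [[-1, -2], [1, 1]], and Q = P·diag(2, 3)·P⁻¹.
Then Q^6 = P·diag(64, 729)·P⁻¹ = [[64, 1458], [-64, -729]] · [[-1, -2], [1, 1]] = [[1394, 1330], [-665, -601]].

-601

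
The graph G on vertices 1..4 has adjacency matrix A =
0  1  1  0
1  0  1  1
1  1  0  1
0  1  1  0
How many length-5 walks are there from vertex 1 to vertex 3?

29

The number of length-5 walks from vertex 1 to vertex 3 is entry (1,3) of A⁵, where A is the adjacency matrix.
A² = [[2, 1, 1, 2], [1, 3, 2, 1], [1, 2, 3, 1], [2, 1, 1, 2]]
A³ = [[2, 5, 5, 2], [5, 4, 5, 5], [5, 5, 4, 5], [2, 5, 5, 2]]
A⁴ = [[10, 9, 9, 10], [9, 15, 14, 9], [9, 14, 15, 9], [10, 9, 9, 10]]
A⁵ = [[18, 29, 29, 18], [29, 32, 33, 29], [29, 33, 32, 29], [18, 29, 29, 18]]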